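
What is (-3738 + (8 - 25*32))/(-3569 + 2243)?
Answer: 755/221 ≈ 3.4163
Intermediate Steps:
(-3738 + (8 - 25*32))/(-3569 + 2243) = (-3738 + (8 - 800))/(-1326) = (-3738 - 792)*(-1/1326) = -4530*(-1/1326) = 755/221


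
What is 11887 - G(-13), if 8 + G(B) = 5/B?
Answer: 154640/13 ≈ 11895.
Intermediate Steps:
G(B) = -8 + 5/B
11887 - G(-13) = 11887 - (-8 + 5/(-13)) = 11887 - (-8 + 5*(-1/13)) = 11887 - (-8 - 5/13) = 11887 - 1*(-109/13) = 11887 + 109/13 = 154640/13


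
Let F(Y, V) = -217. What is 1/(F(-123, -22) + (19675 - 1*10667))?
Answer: 1/8791 ≈ 0.00011375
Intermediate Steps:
1/(F(-123, -22) + (19675 - 1*10667)) = 1/(-217 + (19675 - 1*10667)) = 1/(-217 + (19675 - 10667)) = 1/(-217 + 9008) = 1/8791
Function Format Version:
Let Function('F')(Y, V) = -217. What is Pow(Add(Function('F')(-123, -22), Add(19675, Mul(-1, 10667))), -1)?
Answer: Rational(1, 8791) ≈ 0.00011375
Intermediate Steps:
Pow(Add(Function('F')(-123, -22), Add(19675, Mul(-1, 10667))), -1) = Pow(Add(-217, Add(19675, Mul(-1, 10667))), -1) = Pow(Add(-217, Add(19675, -10667)), -1) = Pow(Add(-217, 9008), -1) = Pow(8791, -1) = Rational(1, 8791)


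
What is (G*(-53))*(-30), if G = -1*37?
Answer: -58830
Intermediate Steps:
G = -37
(G*(-53))*(-30) = -37*(-53)*(-30) = 1961*(-30) = -58830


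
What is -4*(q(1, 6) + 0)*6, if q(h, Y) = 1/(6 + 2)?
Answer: -3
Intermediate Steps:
q(h, Y) = ⅛ (q(h, Y) = 1/8 = ⅛)
-4*(q(1, 6) + 0)*6 = -4*(⅛ + 0)*6 = -6/2 = -4*¾ = -3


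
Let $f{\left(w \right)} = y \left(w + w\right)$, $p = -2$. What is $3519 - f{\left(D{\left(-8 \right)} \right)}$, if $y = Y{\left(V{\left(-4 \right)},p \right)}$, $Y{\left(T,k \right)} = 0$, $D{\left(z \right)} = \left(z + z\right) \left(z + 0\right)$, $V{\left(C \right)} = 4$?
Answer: $3519$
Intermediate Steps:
$D{\left(z \right)} = 2 z^{2}$ ($D{\left(z \right)} = 2 z z = 2 z^{2}$)
$y = 0$
$f{\left(w \right)} = 0$ ($f{\left(w \right)} = 0 \left(w + w\right) = 0 \cdot 2 w = 0$)
$3519 - f{\left(D{\left(-8 \right)} \right)} = 3519 - 0 = 3519 + 0 = 3519$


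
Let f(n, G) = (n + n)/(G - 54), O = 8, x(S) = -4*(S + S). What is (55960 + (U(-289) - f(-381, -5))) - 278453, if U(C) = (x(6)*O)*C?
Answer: -6580265/59 ≈ -1.1153e+5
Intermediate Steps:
x(S) = -8*S
f(n, G) = 2*n/(-54 + G) (f(n, G) = (2*n)/(-54 + G) = 2*n/(-54 + G))
U(C) = -384*C (U(C) = (-8*6*8)*C = (-48*8)*C = -384*C)
(55960 + (U(-289) - f(-381, -5))) - 278453 = (55960 + (-384*(-289) - 2*(-381)/(-54 - 5))) - 278453 = (55960 + (110976 - 2*(-381)/(-59))) - 278453 = (55960 + (110976 - 2*(-381)*(-1)/59)) - 278453 = (55960 + (110976 - 1*762/59)) - 278453 = (55960 + (110976 - 762/59)) - 278453 = (55960 + 6546822/59) - 278453 = 9848462/59 - 278453 = -6580265/59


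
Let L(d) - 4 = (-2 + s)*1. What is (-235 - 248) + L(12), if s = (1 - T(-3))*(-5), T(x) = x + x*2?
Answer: -531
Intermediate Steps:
T(x) = 3*x (T(x) = x + 2*x = 3*x)
s = -50 (s = (1 - 3*(-3))*(-5) = (1 - 1*(-9))*(-5) = (1 + 9)*(-5) = 10*(-5) = -50)
L(d) = -48 (L(d) = 4 + (-2 - 50)*1 = 4 - 52*1 = 4 - 52 = -48)
(-235 - 248) + L(12) = (-235 - 248) - 48 = -483 - 48 = -531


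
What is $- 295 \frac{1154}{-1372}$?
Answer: $\frac{170215}{686} \approx 248.13$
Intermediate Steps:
$- 295 \frac{1154}{-1372} = - 295 \cdot 1154 \left(- \frac{1}{1372}\right) = \left(-295\right) \left(- \frac{577}{686}\right) = \frac{170215}{686}$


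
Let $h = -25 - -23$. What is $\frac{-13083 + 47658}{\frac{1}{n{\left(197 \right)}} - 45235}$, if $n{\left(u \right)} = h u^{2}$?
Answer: $- \frac{894547450}{1170350077} \approx -0.76434$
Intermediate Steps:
$h = -2$ ($h = -25 + 23 = -2$)
$n{\left(u \right)} = - 2 u^{2}$
$\frac{-13083 + 47658}{\frac{1}{n{\left(197 \right)}} - 45235} = \frac{-13083 + 47658}{\frac{1}{\left(-2\right) 197^{2}} - 45235} = \frac{34575}{\frac{1}{\left(-2\right) 38809} - 45235} = \frac{34575}{\frac{1}{-77618} - 45235} = \frac{34575}{- \frac{1}{77618} - 45235} = \frac{34575}{- \frac{3511050231}{77618}} = 34575 \left(- \frac{77618}{3511050231}\right) = - \frac{894547450}{1170350077}$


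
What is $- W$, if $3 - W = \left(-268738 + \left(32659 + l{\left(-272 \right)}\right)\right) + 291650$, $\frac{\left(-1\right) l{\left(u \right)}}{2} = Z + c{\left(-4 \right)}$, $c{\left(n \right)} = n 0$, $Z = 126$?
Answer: $55316$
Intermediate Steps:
$c{\left(n \right)} = 0$
$l{\left(u \right)} = -252$ ($l{\left(u \right)} = - 2 \left(126 + 0\right) = \left(-2\right) 126 = -252$)
$W = -55316$ ($W = 3 - \left(\left(-268738 + \left(32659 - 252\right)\right) + 291650\right) = 3 - \left(\left(-268738 + 32407\right) + 291650\right) = 3 - \left(-236331 + 291650\right) = 3 - 55319 = -55316$)
$- W = \left(-1\right) \left(-55316\right) = 55316$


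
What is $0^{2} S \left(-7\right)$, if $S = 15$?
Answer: $0$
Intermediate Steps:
$0^{2} S \left(-7\right) = 0^{2} \cdot 15 \left(-7\right) = 0 \cdot 15 \left(-7\right) = 0 \left(-7\right) = 0$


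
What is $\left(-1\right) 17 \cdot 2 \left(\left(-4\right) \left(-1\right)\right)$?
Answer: $-136$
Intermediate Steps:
$\left(-1\right) 17 \cdot 2 \left(\left(-4\right) \left(-1\right)\right) = \left(-17\right) 2 \cdot 4 = \left(-34\right) 4 = -136$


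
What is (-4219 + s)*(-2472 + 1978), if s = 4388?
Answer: -83486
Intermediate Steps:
(-4219 + s)*(-2472 + 1978) = (-4219 + 4388)*(-2472 + 1978) = 169*(-494) = -83486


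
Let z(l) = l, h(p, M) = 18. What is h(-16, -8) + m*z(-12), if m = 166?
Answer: -1974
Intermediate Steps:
h(-16, -8) + m*z(-12) = 18 + 166*(-12) = 18 - 1992 = -1974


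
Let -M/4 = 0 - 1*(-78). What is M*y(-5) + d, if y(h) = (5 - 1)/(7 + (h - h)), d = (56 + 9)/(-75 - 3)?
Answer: -7523/42 ≈ -179.12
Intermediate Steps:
d = -5/6 (d = 65/(-78) = 65*(-1/78) = -5/6 ≈ -0.83333)
M = -312 (M = -4*(0 - 1*(-78)) = -4*(0 + 78) = -4*78 = -312)
y(h) = 4/7 (y(h) = 4/(7 + 0) = 4/7)
M*y(-5) + d = -312*4/7 - 5/6 = -1248/7 - 5/6 = -7523/42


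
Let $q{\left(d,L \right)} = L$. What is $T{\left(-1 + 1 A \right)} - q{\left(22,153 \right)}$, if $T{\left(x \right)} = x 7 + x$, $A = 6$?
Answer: $-113$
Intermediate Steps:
$T{\left(x \right)} = 8 x$ ($T{\left(x \right)} = 7 x + x = 8 x$)
$T{\left(-1 + 1 A \right)} - q{\left(22,153 \right)} = 8 \left(-1 + 1 \cdot 6\right) - 153 = 8 \left(-1 + 6\right) - 153 = 8 \cdot 5 - 153 = 40 - 153 = -113$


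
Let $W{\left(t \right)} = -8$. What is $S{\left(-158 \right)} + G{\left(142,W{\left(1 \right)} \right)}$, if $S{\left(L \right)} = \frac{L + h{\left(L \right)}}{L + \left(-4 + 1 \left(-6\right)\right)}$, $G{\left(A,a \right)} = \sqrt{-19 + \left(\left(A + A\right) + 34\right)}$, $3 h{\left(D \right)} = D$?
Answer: $\frac{79}{63} + \sqrt{299} \approx 18.546$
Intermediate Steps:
$h{\left(D \right)} = \frac{D}{3}$
$G{\left(A,a \right)} = \sqrt{15 + 2 A}$ ($G{\left(A,a \right)} = \sqrt{-19 + \left(2 A + 34\right)} = \sqrt{-19 + \left(34 + 2 A\right)} = \sqrt{15 + 2 A}$)
$S{\left(L \right)} = \frac{4 L}{3 \left(-10 + L\right)}$ ($S{\left(L \right)} = \frac{L + \frac{L}{3}}{L + \left(-4 + 1 \left(-6\right)\right)} = \frac{\frac{4}{3} L}{L - 10} = \frac{\frac{4}{3} L}{-10 + L} = \frac{4 L}{3 \left(-10 + L\right)}$)
$S{\left(-158 \right)} + G{\left(142,W{\left(1 \right)} \right)} = \frac{4}{3} \left(-158\right) \frac{1}{-10 - 158} + \sqrt{15 + 2 \cdot 142} = \frac{4}{3} \left(-158\right) \frac{1}{-168} + \sqrt{15 + 284} = \frac{4}{3} \left(-158\right) \left(- \frac{1}{168}\right) + \sqrt{299} = \frac{79}{63} + \sqrt{299}$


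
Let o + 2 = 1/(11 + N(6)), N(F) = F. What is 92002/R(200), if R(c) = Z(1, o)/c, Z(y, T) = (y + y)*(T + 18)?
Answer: 156403400/273 ≈ 5.7291e+5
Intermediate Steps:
o = -33/17 (o = -2 + 1/(11 + 6) = -2 + 1/17 = -33/17 ≈ -1.9412)
Z(y, T) = 2*y*(18 + T) (Z(y, T) = (2*y)*(18 + T) = 2*y*(18 + T))
R(c) = 546/(17*c) (R(c) = (2*1*(18 - 33/17))/c = (2*1*(273/17))/c = 546/(17*c))
92002/R(200) = 92002/(((546/17)/200)) = 92002/(((546/17)*(1/200))) = 92002/(273/1700) = 92002*(1700/273) = 156403400/273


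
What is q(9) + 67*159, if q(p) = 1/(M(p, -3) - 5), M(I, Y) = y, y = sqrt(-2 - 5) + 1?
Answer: 245015/23 - I*sqrt(7)/23 ≈ 10653.0 - 0.11503*I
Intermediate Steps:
y = 1 + I*sqrt(7) (y = sqrt(-7) + 1 = I*sqrt(7) + 1 = 1 + I*sqrt(7) ≈ 1.0 + 2.6458*I)
M(I, Y) = 1 + I*sqrt(7)
q(p) = 1/(-4 + I*sqrt(7)) (q(p) = 1/((1 + I*sqrt(7)) - 5) = 1/(-4 + I*sqrt(7)))
q(9) + 67*159 = (-4/23 - I*sqrt(7)/23) + 67*159 = (-4/23 - I*sqrt(7)/23) + 10653 = 245015/23 - I*sqrt(7)/23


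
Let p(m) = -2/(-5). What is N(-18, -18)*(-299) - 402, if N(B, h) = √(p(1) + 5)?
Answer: -402 - 897*√15/5 ≈ -1096.8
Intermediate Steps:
p(m) = ⅖ (p(m) = -2*(-⅕) = ⅖)
N(B, h) = 3*√15/5 (N(B, h) = √(⅖ + 5) = √(27/5) = 3*√15/5)
N(-18, -18)*(-299) - 402 = (3*√15/5)*(-299) - 402 = -897*√15/5 - 402 = -402 - 897*√15/5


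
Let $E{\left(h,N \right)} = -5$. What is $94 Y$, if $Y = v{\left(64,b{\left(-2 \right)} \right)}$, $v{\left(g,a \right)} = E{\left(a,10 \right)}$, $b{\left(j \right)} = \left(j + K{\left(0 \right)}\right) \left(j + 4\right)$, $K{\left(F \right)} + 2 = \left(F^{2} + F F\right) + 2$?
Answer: $-470$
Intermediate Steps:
$K{\left(F \right)} = 2 F^{2}$ ($K{\left(F \right)} = -2 + \left(\left(F^{2} + F F\right) + 2\right) = -2 + \left(\left(F^{2} + F^{2}\right) + 2\right) = -2 + \left(2 F^{2} + 2\right) = -2 + \left(2 + 2 F^{2}\right) = 2 F^{2}$)
$b{\left(j \right)} = j \left(4 + j\right)$ ($b{\left(j \right)} = \left(j + 2 \cdot 0^{2}\right) \left(j + 4\right) = \left(j + 2 \cdot 0\right) \left(4 + j\right) = \left(j + 0\right) \left(4 + j\right) = j \left(4 + j\right)$)
$v{\left(g,a \right)} = -5$
$Y = -5$
$94 Y = 94 \left(-5\right) = -470$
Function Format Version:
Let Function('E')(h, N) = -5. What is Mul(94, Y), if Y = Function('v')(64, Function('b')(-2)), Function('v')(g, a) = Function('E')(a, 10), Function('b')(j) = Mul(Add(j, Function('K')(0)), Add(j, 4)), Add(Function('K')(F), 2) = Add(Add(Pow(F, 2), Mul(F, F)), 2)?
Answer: -470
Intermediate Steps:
Function('K')(F) = Mul(2, Pow(F, 2)) (Function('K')(F) = Add(-2, Add(Add(Pow(F, 2), Mul(F, F)), 2)) = Add(-2, Add(Add(Pow(F, 2), Pow(F, 2)), 2)) = Add(-2, Add(Mul(2, Pow(F, 2)), 2)) = Add(-2, Add(2, Mul(2, Pow(F, 2)))) = Mul(2, Pow(F, 2)))
Function('b')(j) = Mul(j, Add(4, j)) (Function('b')(j) = Mul(Add(j, Mul(2, Pow(0, 2))), Add(j, 4)) = Mul(Add(j, Mul(2, 0)), Add(4, j)) = Mul(Add(j, 0), Add(4, j)) = Mul(j, Add(4, j)))
Function('v')(g, a) = -5
Y = -5
Mul(94, Y) = Mul(94, -5) = -470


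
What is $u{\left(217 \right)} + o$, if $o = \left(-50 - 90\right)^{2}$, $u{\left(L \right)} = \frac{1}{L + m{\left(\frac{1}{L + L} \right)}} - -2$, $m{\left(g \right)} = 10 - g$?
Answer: $\frac{1931130668}{98517} \approx 19602.0$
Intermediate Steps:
$u{\left(L \right)} = 2 + \frac{1}{10 + L - \frac{1}{2 L}}$ ($u{\left(L \right)} = \frac{1}{L + \left(10 - \frac{1}{L + L}\right)} - -2 = \frac{1}{L + \left(10 - \frac{1}{2 L}\right)} + 2 = \frac{1}{10 + L - \frac{1}{2 L}} + 2 = 2 + \frac{1}{10 + L - \frac{1}{2 L}}$)
$o = 19600$ ($o = \left(-140\right)^{2} = 19600$)
$u{\left(217 \right)} + o = \frac{2 \left(-1 + 217 \left(21 + 2 \cdot 217\right)\right)}{-1 + 2 \cdot 217 \left(10 + 217\right)} + 19600 = \frac{2 \left(-1 + 217 \left(21 + 434\right)\right)}{-1 + 2 \cdot 217 \cdot 227} + 19600 = \frac{2 \left(-1 + 217 \cdot 455\right)}{-1 + 98518} + 19600 = \frac{2 \left(-1 + 98735\right)}{98517} + 19600 = 2 \cdot \frac{1}{98517} \cdot 98734 + 19600 = \frac{197468}{98517} + 19600 = \frac{1931130668}{98517}$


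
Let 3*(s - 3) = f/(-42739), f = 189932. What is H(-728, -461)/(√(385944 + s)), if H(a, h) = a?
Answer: -728*√6344789597091039/49484776567 ≈ -1.1718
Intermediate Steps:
s = 194719/128217 (s = 3 + (189932/(-42739))/3 = 3 + (189932*(-1/42739))/3 = 3 + (⅓)*(-189932/42739) = 3 - 189932/128217 = 194719/128217 ≈ 1.5187)
H(-728, -461)/(√(385944 + s)) = -728/√(385944 + 194719/128217) = -728*√6344789597091039/49484776567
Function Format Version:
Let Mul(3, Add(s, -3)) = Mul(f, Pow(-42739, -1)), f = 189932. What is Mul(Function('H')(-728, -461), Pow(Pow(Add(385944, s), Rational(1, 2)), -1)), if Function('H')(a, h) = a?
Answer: Mul(Rational(-728, 49484776567), Pow(6344789597091039, Rational(1, 2))) ≈ -1.1718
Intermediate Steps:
s = Rational(194719, 128217) (s = Add(3, Mul(Rational(1, 3), Mul(189932, Pow(-42739, -1)))) = Add(3, Mul(Rational(1, 3), Mul(189932, Rational(-1, 42739)))) = Add(3, Mul(Rational(1, 3), Rational(-189932, 42739))) = Add(3, Rational(-189932, 128217)) = Rational(194719, 128217) ≈ 1.5187)
Mul(Function('H')(-728, -461), Pow(Pow(Add(385944, s), Rational(1, 2)), -1)) = Mul(-728, Pow(Pow(Add(385944, Rational(194719, 128217)), Rational(1, 2)), -1)) = Mul(-728, Pow(Pow(Rational(49484776567, 128217), Rational(1, 2)), -1)) = Mul(-728, Pow(Mul(Rational(1, 128217), Pow(6344789597091039, Rational(1, 2))), -1)) = Mul(-728, Mul(Rational(1, 49484776567), Pow(6344789597091039, Rational(1, 2)))) = Mul(Rational(-728, 49484776567), Pow(6344789597091039, Rational(1, 2)))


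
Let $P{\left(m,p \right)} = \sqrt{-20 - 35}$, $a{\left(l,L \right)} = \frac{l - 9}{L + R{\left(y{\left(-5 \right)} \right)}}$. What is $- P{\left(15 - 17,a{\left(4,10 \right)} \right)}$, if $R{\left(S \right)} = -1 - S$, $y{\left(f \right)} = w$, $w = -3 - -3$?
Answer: $- i \sqrt{55} \approx - 7.4162 i$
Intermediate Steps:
$w = 0$ ($w = -3 + 3 = 0$)
$y{\left(f \right)} = 0$
$a{\left(l,L \right)} = \frac{-9 + l}{-1 + L}$ ($a{\left(l,L \right)} = \frac{l - 9}{L - 1} = \frac{-9 + l}{L + \left(-1 + 0\right)} = \frac{-9 + l}{L - 1} = \frac{-9 + l}{-1 + L}$)
$P{\left(m,p \right)} = i \sqrt{55}$ ($P{\left(m,p \right)} = \sqrt{-55} = i \sqrt{55}$)
$- P{\left(15 - 17,a{\left(4,10 \right)} \right)} = - i \sqrt{55}$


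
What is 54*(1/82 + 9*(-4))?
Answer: -79677/41 ≈ -1943.3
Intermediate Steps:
54*(1/82 + 9*(-4)) = 54*(1/82 - 36) = 54*(-2951/82) = -79677/41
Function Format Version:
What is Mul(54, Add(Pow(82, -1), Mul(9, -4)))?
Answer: Rational(-79677, 41) ≈ -1943.3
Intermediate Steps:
Mul(54, Add(Pow(82, -1), Mul(9, -4))) = Mul(54, Add(Rational(1, 82), -36)) = Mul(54, Rational(-2951, 82)) = Rational(-79677, 41)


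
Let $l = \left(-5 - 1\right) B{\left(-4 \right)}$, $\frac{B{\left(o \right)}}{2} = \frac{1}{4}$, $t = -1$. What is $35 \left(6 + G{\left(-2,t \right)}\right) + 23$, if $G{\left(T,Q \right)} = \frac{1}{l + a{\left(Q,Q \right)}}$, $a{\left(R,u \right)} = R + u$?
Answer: $226$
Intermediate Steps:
$B{\left(o \right)} = \frac{1}{2}$ ($B{\left(o \right)} = \frac{2}{4} = 2 \cdot \frac{1}{4} = \frac{1}{2}$)
$l = -3$ ($l = \left(-5 - 1\right) \frac{1}{2} = \left(-6\right) \frac{1}{2} = -3$)
$G{\left(T,Q \right)} = \frac{1}{-3 + 2 Q}$ ($G{\left(T,Q \right)} = \frac{1}{-3 + \left(Q + Q\right)} = \frac{1}{-3 + 2 Q}$)
$35 \left(6 + G{\left(-2,t \right)}\right) + 23 = 35 \left(6 + \frac{1}{-3 + 2 \left(-1\right)}\right) + 23 = 35 \left(6 + \frac{1}{-3 - 2}\right) + 23 = 35 \left(6 + \frac{1}{-5}\right) + 23 = 35 \left(6 - \frac{1}{5}\right) + 23 = 35 \cdot \frac{29}{5} + 23 = 203 + 23 = 226$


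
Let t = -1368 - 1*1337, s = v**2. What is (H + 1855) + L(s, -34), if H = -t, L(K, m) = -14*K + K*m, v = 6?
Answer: 2832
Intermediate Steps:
s = 36 (s = 6**2 = 36)
t = -2705 (t = -1368 - 1337 = -2705)
H = 2705 (H = -1*(-2705) = 2705)
(H + 1855) + L(s, -34) = (2705 + 1855) + 36*(-14 - 34) = 4560 + 36*(-48) = 4560 - 1728 = 2832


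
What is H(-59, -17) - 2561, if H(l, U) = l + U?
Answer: -2637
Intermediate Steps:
H(l, U) = U + l
H(-59, -17) - 2561 = (-17 - 59) - 2561 = -76 - 2561 = -2637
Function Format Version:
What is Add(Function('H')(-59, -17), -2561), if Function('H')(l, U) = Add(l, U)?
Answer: -2637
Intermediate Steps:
Function('H')(l, U) = Add(U, l)
Add(Function('H')(-59, -17), -2561) = Add(Add(-17, -59), -2561) = Add(-76, -2561) = -2637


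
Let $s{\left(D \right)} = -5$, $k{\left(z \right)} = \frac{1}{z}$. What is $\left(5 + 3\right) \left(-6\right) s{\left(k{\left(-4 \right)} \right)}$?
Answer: $240$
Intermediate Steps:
$\left(5 + 3\right) \left(-6\right) s{\left(k{\left(-4 \right)} \right)} = \left(5 + 3\right) \left(-6\right) \left(-5\right) = 8 \left(-6\right) \left(-5\right) = \left(-48\right) \left(-5\right) = 240$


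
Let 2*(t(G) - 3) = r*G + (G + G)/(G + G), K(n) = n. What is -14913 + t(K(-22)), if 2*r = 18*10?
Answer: -31799/2 ≈ -15900.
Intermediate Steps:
r = 90 (r = (18*10)/2 = (½)*180 = 90)
t(G) = 7/2 + 45*G (t(G) = 3 + (90*G + (G + G)/(G + G))/2 = 3 + (90*G + (2*G)/((2*G)))/2 = 3 + (90*G + (2*G)*(1/(2*G)))/2 = 3 + (90*G + 1)/2 = 3 + (1 + 90*G)/2 = 3 + (½ + 45*G) = 7/2 + 45*G)
-14913 + t(K(-22)) = -14913 + (7/2 + 45*(-22)) = -14913 + (7/2 - 990) = -14913 - 1973/2 = -31799/2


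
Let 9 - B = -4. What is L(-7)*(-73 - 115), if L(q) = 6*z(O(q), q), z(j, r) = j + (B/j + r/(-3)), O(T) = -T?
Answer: -88360/7 ≈ -12623.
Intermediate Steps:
B = 13 (B = 9 - 1*(-4) = 9 + 4 = 13)
z(j, r) = j + 13/j - r/3 (z(j, r) = j + (13/j + r/(-3)) = j + (13/j + r*(-⅓)) = j + (13/j - r/3) = j + 13/j - r/3)
L(q) = -78/q - 8*q (L(q) = 6*(-q + 13/((-q)) - q/3) = 6*(-q + 13*(-1/q) - q/3) = 6*(-q - 13/q - q/3) = 6*(-13/q - 4*q/3) = -78/q - 8*q)
L(-7)*(-73 - 115) = (-78/(-7) - 8*(-7))*(-73 - 115) = (-78*(-⅐) + 56)*(-188) = (78/7 + 56)*(-188) = (470/7)*(-188) = -88360/7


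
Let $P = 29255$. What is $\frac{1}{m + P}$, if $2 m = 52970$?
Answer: $\frac{1}{55740} \approx 1.794 \cdot 10^{-5}$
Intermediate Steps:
$m = 26485$ ($m = \frac{1}{2} \cdot 52970 = 26485$)
$\frac{1}{m + P} = \frac{1}{26485 + 29255} = \frac{1}{55740}$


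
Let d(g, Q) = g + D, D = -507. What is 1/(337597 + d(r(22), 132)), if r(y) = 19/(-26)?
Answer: 26/8764321 ≈ 2.9666e-6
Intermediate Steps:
r(y) = -19/26 (r(y) = 19*(-1/26) = -19/26)
d(g, Q) = -507 + g (d(g, Q) = g - 507 = -507 + g)
1/(337597 + d(r(22), 132)) = 1/(337597 + (-507 - 19/26)) = 1/(337597 - 13201/26) = 1/(8764321/26) = 26/8764321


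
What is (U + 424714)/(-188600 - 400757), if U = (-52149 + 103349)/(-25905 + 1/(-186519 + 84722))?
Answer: -559993693937902/777082317381551 ≈ -0.72064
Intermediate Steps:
U = -2606003200/1318525643 (U = 51200/(-25905 + 1/(-101797)) = 51200/(-25905 - 1/101797) = 51200/(-2637051286/101797) = 51200*(-101797/2637051286) = -2606003200/1318525643 ≈ -1.9765)
(U + 424714)/(-188600 - 400757) = (-2606003200/1318525643 + 424714)/(-188600 - 400757) = (559993693937902/1318525643)/(-589357) = (559993693937902/1318525643)*(-1/589357) = -559993693937902/777082317381551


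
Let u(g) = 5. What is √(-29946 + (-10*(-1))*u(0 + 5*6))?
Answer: 2*I*√7474 ≈ 172.9*I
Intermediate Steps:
√(-29946 + (-10*(-1))*u(0 + 5*6)) = √(-29946 - 10*(-1)*5) = √(-29946 + 10*5) = √(-29946 + 50) = √(-29896) = 2*I*√7474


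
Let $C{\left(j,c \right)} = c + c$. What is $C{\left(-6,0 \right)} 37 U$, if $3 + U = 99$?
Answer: $0$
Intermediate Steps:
$U = 96$ ($U = -3 + 99 = 96$)
$C{\left(j,c \right)} = 2 c$
$C{\left(-6,0 \right)} 37 U = 2 \cdot 0 \cdot 37 \cdot 96 = 0 \cdot 37 \cdot 96 = 0 \cdot 96 = 0$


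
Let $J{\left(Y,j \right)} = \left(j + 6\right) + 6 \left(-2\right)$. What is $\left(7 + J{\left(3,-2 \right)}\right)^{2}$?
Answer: $1$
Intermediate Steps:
$J{\left(Y,j \right)} = -6 + j$ ($J{\left(Y,j \right)} = \left(6 + j\right) - 12 = -6 + j$)
$\left(7 + J{\left(3,-2 \right)}\right)^{2} = \left(7 - 8\right)^{2} = \left(-1\right)^{2} = 1$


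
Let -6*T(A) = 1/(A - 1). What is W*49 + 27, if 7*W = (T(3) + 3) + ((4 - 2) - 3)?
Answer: 485/12 ≈ 40.417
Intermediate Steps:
T(A) = -1/(6*(-1 + A)) (T(A) = -1/(6*(A - 1)) = -1/(6*(-1 + A)))
W = 23/84 (W = ((-1/(-6 + 6*3) + 3) + ((4 - 2) - 3))/7 = ((-1/(-6 + 18) + 3) + (2 - 3))/7 = ((-1/12 + 3) - 1)/7 = (35/12 - 1)/7 = (⅐)*(23/12) = 23/84 ≈ 0.27381)
W*49 + 27 = (23/84)*49 + 27 = 161/12 + 27 = 485/12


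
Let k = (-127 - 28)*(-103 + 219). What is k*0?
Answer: 0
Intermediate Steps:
k = -17980 (k = -155*116 = -17980)
k*0 = -17980*0 = 0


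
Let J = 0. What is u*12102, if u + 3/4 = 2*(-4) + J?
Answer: -211785/2 ≈ -1.0589e+5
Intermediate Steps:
u = -35/4 (u = -¾ + (2*(-4) + 0) = -¾ + (-8 + 0) = -¾ - 8 = -35/4 ≈ -8.7500)
u*12102 = -35/4*12102 = -211785/2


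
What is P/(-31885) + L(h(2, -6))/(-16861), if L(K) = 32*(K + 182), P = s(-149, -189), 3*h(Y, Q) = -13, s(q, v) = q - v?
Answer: -8397752/24812907 ≈ -0.33844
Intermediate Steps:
h(Y, Q) = -13/3 (h(Y, Q) = (⅓)*(-13) = -13/3)
P = 40 (P = -149 - 1*(-189) = -149 + 189 = 40)
L(K) = 5824 + 32*K (L(K) = 32*(182 + K) = 5824 + 32*K)
P/(-31885) + L(h(2, -6))/(-16861) = 40/(-31885) + (5824 + 32*(-13/3))/(-16861) = 40*(-1/31885) + (5824 - 416/3)*(-1/16861) = -8/6377 + (17056/3)*(-1/16861) = -8/6377 - 1312/3891 = -8397752/24812907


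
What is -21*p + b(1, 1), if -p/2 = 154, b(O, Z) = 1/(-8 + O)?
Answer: 45275/7 ≈ 6467.9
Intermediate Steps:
p = -308 (p = -2*154 = -308)
-21*p + b(1, 1) = -21*(-308) + 1/(-8 + 1) = 6468 + 1/(-7) = 6468 - ⅐ = 45275/7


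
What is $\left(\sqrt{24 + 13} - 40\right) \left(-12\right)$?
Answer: $480 - 12 \sqrt{37} \approx 407.01$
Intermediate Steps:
$\left(\sqrt{24 + 13} - 40\right) \left(-12\right) = \left(\sqrt{37} - 40\right) \left(-12\right) = \left(-40 + \sqrt{37}\right) \left(-12\right) = 480 - 12 \sqrt{37}$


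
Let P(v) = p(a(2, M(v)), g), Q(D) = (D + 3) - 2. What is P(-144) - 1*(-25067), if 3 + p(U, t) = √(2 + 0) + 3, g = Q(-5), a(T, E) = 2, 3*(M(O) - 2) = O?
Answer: 25067 + √2 ≈ 25068.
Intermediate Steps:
M(O) = 2 + O/3
Q(D) = 1 + D (Q(D) = (3 + D) - 2 = 1 + D)
g = -4 (g = 1 - 5 = -4)
p(U, t) = √2 (p(U, t) = -3 + (√(2 + 0) + 3) = -3 + (√2 + 3) = -3 + (3 + √2) = √2)
P(v) = √2
P(-144) - 1*(-25067) = √2 - 1*(-25067) = √2 + 25067 = 25067 + √2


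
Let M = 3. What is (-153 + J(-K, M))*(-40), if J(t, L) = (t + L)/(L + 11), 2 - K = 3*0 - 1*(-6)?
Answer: 6100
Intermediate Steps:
K = -4 (K = 2 - (3*0 - 1*(-6)) = 2 - (0 + 6) = 2 - 1*6 = 2 - 6 = -4)
J(t, L) = (L + t)/(11 + L)
(-153 + J(-K, M))*(-40) = (-153 + (3 - 1*(-4))/(11 + 3))*(-40) = (-153 + (3 + 4)/14)*(-40) = (-153 + (1/14)*7)*(-40) = (-153 + 1/2)*(-40) = -305/2*(-40) = 6100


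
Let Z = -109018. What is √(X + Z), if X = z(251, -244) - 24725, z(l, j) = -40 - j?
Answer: I*√133539 ≈ 365.43*I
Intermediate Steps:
X = -24521 (X = (-40 - 1*(-244)) - 24725 = (-40 + 244) - 24725 = 204 - 24725 = -24521)
√(X + Z) = √(-24521 - 109018) = √(-133539) = I*√133539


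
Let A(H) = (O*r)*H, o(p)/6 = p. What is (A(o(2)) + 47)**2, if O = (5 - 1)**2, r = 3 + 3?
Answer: 1437601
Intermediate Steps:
r = 6
O = 16 (O = 4**2 = 16)
o(p) = 6*p
A(H) = 96*H (A(H) = (16*6)*H = 96*H)
(A(o(2)) + 47)**2 = (96*(6*2) + 47)**2 = (96*12 + 47)**2 = (1152 + 47)**2 = 1199**2 = 1437601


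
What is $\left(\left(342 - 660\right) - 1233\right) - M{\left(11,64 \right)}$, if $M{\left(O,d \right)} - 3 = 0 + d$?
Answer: $-1618$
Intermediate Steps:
$M{\left(O,d \right)} = 3 + d$ ($M{\left(O,d \right)} = 3 + \left(0 + d\right) = 3 + d$)
$\left(\left(342 - 660\right) - 1233\right) - M{\left(11,64 \right)} = \left(\left(342 - 660\right) - 1233\right) - \left(3 + 64\right) = \left(-318 - 1233\right) - 67 = -1551 - 67 = -1618$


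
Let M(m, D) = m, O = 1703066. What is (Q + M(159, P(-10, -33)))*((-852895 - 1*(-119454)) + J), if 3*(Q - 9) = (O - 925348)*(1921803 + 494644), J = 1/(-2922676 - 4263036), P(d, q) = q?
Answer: -4952271201350064333725425/10778568 ≈ -4.5946e+17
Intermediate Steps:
J = -1/7185712 (J = 1/(-7185712) = -1/7185712 ≈ -1.3916e-7)
Q = 1879314327973/3 (Q = 9 + ((1703066 - 925348)*(1921803 + 494644))/3 = 9 + (777718*2416447)/3 = 9 + (⅓)*1879314327946 = 9 + 1879314327946/3 = 1879314327973/3 ≈ 6.2644e+11)
(Q + M(159, P(-10, -33)))*((-852895 - 1*(-119454)) + J) = (1879314327973/3 + 159)*((-852895 - 1*(-119454)) - 1/7185712) = 1879314328450*((-852895 + 119454) - 1/7185712)/3 = 1879314328450*(-733441 - 1/7185712)/3 = (1879314328450/3)*(-5270295794993/7185712) = -4952271201350064333725425/10778568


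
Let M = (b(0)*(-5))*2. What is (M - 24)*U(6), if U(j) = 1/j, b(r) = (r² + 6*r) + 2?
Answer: -22/3 ≈ -7.3333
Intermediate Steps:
b(r) = 2 + r² + 6*r
M = -20 (M = ((2 + 0² + 6*0)*(-5))*2 = ((2 + 0 + 0)*(-5))*2 = (2*(-5))*2 = -10*2 = -20)
(M - 24)*U(6) = (-20 - 24)/6 = -44*⅙ = -22/3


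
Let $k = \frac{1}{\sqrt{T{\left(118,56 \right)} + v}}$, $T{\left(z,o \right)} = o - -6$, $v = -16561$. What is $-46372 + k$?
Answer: $-46372 - \frac{i \sqrt{16499}}{16499} \approx -46372.0 - 0.0077852 i$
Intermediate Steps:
$T{\left(z,o \right)} = 6 + o$ ($T{\left(z,o \right)} = o + 6 = 6 + o$)
$k = - \frac{i \sqrt{16499}}{16499}$ ($k = \frac{1}{\sqrt{\left(6 + 56\right) - 16561}} = \frac{1}{\sqrt{62 - 16561}} = \frac{1}{\sqrt{-16499}} = \frac{1}{i \sqrt{16499}} = - \frac{i \sqrt{16499}}{16499} \approx - 0.0077852 i$)
$-46372 + k = -46372 - \frac{i \sqrt{16499}}{16499}$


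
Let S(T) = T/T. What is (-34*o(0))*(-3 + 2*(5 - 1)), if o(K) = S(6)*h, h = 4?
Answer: -680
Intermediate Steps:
S(T) = 1
o(K) = 4 (o(K) = 1*4 = 4)
(-34*o(0))*(-3 + 2*(5 - 1)) = (-34*4)*(-3 + 2*(5 - 1)) = -136*(-3 + 2*4) = -136*(-3 + 8) = -136*5 = -680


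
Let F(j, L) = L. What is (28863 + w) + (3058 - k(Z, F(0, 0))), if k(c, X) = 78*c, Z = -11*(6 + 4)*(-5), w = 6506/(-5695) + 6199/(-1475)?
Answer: -18453974406/1680025 ≈ -10984.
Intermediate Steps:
w = -8979931/1680025 (w = 6506*(-1/5695) + 6199*(-1/1475) = -6506/5695 - 6199/1475 = -8979931/1680025 ≈ -5.3451)
Z = 550 (Z = -110*(-5) = -11*(-50) = 550)
(28863 + w) + (3058 - k(Z, F(0, 0))) = (28863 - 8979931/1680025) + (3058 - 78*550) = 48481581644/1680025 + (3058 - 1*42900) = 48481581644/1680025 + (3058 - 42900) = 48481581644/1680025 - 39842 = -18453974406/1680025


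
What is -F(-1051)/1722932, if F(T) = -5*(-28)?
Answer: -35/430733 ≈ -8.1257e-5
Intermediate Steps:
F(T) = 140
-F(-1051)/1722932 = -140/1722932 = -1*35/430733 = -35/430733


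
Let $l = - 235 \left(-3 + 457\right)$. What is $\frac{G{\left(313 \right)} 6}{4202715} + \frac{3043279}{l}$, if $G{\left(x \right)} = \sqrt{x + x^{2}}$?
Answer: $- \frac{3043279}{106690} + \frac{2 \sqrt{98282}}{1400905} \approx -28.524$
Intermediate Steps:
$l = -106690$ ($l = \left(-235\right) 454 = -106690$)
$\frac{G{\left(313 \right)} 6}{4202715} + \frac{3043279}{l} = \frac{\sqrt{313 \left(1 + 313\right)} 6}{4202715} + \frac{3043279}{-106690} = \sqrt{313 \cdot 314} \cdot 6 \cdot \frac{1}{4202715} + 3043279 \left(- \frac{1}{106690}\right) = \sqrt{98282} \cdot 6 \cdot \frac{1}{4202715} - \frac{3043279}{106690} = 6 \sqrt{98282} \cdot \frac{1}{4202715} - \frac{3043279}{106690} = \frac{2 \sqrt{98282}}{1400905} - \frac{3043279}{106690} = - \frac{3043279}{106690} + \frac{2 \sqrt{98282}}{1400905}$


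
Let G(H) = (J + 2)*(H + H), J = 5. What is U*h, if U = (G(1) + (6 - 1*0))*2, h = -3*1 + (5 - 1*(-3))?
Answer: 200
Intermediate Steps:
G(H) = 14*H (G(H) = (5 + 2)*(H + H) = 7*(2*H) = 14*H)
h = 5 (h = -3 + (5 + 3) = -3 + 8 = 5)
U = 40 (U = (14*1 + (6 - 1*0))*2 = (14 + (6 + 0))*2 = (14 + 6)*2 = 20*2 = 40)
U*h = 40*5 = 200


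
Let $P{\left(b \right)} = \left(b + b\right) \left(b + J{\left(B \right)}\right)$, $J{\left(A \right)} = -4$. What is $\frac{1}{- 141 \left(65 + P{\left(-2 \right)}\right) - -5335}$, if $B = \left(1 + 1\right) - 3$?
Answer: $- \frac{1}{7214} \approx -0.00013862$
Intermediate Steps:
$B = -1$ ($B = 2 - 3 = -1$)
$P{\left(b \right)} = 2 b \left(-4 + b\right)$ ($P{\left(b \right)} = \left(b + b\right) \left(b - 4\right) = 2 b \left(-4 + b\right)$)
$\frac{1}{- 141 \left(65 + P{\left(-2 \right)}\right) - -5335} = \frac{1}{- 141 \left(65 + 2 \left(-2\right) \left(-4 - 2\right)\right) - -5335} = \frac{1}{- 141 \left(65 + 2 \left(-2\right) \left(-6\right)\right) + \left(-10011 + 15346\right)} = \frac{1}{- 141 \left(65 + 24\right) + 5335} = \frac{1}{\left(-141\right) 89 + 5335} = \frac{1}{-12549 + 5335} = \frac{1}{-7214} = - \frac{1}{7214}$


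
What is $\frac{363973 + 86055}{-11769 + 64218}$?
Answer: $\frac{450028}{52449} \approx 8.5803$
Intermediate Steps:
$\frac{363973 + 86055}{-11769 + 64218} = \frac{450028}{52449}$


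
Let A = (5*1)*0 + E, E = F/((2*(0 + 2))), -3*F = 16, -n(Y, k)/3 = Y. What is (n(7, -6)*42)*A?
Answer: 1176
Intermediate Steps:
n(Y, k) = -3*Y
F = -16/3 (F = -⅓*16 = -16/3 ≈ -5.3333)
E = -4/3 (E = -16*1/(2*(0 + 2))/3 = -16/(3*(2*2)) = -16/3/4 = -16/3*¼ = -4/3 ≈ -1.3333)
A = -4/3 (A = (5*1)*0 - 4/3 = 5*0 - 4/3 = 0 - 4/3 = -4/3 ≈ -1.3333)
(n(7, -6)*42)*A = (-3*7*42)*(-4/3) = -21*42*(-4/3) = -882*(-4/3) = 1176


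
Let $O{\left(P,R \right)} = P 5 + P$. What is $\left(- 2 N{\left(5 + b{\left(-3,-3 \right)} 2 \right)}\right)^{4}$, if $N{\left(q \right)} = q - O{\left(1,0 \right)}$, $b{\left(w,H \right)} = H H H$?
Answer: $146410000$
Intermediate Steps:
$b{\left(w,H \right)} = H^{3}$ ($b{\left(w,H \right)} = H^{2} H = H^{3}$)
$O{\left(P,R \right)} = 6 P$ ($O{\left(P,R \right)} = 5 P + P = 6 P$)
$N{\left(q \right)} = -6 + q$ ($N{\left(q \right)} = q - 6 \cdot 1 = q - 6 = -6 + q$)
$\left(- 2 N{\left(5 + b{\left(-3,-3 \right)} 2 \right)}\right)^{4} = \left(- 2 \left(-6 + \left(5 + \left(-3\right)^{3} \cdot 2\right)\right)\right)^{4} = \left(- 2 \left(-6 + \left(5 - 54\right)\right)\right)^{4} = \left(- 2 \left(-6 - 49\right)\right)^{4} = \left(\left(-2\right) \left(-55\right)\right)^{4} = 110^{4} = 146410000$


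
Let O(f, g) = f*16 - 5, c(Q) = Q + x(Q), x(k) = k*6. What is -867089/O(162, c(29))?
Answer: -867089/2587 ≈ -335.17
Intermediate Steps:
x(k) = 6*k
c(Q) = 7*Q (c(Q) = Q + 6*Q = 7*Q)
O(f, g) = -5 + 16*f (O(f, g) = 16*f - 5 = -5 + 16*f)
-867089/O(162, c(29)) = -867089/(-5 + 16*162) = -867089/(-5 + 2592) = -867089/2587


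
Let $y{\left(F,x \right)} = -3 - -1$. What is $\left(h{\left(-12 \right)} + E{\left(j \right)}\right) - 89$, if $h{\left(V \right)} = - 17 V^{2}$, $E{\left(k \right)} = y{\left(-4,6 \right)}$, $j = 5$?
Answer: $-2539$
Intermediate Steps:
$y{\left(F,x \right)} = -2$ ($y{\left(F,x \right)} = -3 + 1 = -2$)
$E{\left(k \right)} = -2$
$\left(h{\left(-12 \right)} + E{\left(j \right)}\right) - 89 = \left(- 17 \left(-12\right)^{2} - 2\right) - 89 = \left(\left(-17\right) 144 - 2\right) - 89 = \left(-2448 - 2\right) - 89 = -2450 - 89 = -2539$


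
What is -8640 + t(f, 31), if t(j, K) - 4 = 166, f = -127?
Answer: -8470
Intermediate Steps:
t(j, K) = 170 (t(j, K) = 4 + 166 = 170)
-8640 + t(f, 31) = -8640 + 170 = -8470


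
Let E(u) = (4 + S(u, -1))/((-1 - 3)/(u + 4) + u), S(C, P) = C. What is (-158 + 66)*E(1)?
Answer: -2300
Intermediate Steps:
E(u) = (4 + u)/(u - 4/(4 + u)) (E(u) = (4 + u)/((-1 - 3)/(u + 4) + u) = (4 + u)/(-4/(4 + u) + u) = (4 + u)/(u - 4/(4 + u)))
(-158 + 66)*E(1) = (-158 + 66)*((16 + 1² + 8*1)/(-4 + 1² + 4*1)) = -92*(16 + 1 + 8)/(-4 + 1 + 4) = -92*25/1 = -92*25 = -2300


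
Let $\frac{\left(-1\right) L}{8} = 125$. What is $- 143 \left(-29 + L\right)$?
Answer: $147147$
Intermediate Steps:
$L = -1000$ ($L = \left(-8\right) 125 = -1000$)
$- 143 \left(-29 + L\right) = - 143 \left(-29 - 1000\right) = \left(-143\right) \left(-1029\right) = 147147$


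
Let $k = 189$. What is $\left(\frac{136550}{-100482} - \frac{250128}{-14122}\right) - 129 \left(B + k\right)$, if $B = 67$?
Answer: $- \frac{11709518923175}{354751701} \approx -33008.0$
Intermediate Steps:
$\left(\frac{136550}{-100482} - \frac{250128}{-14122}\right) - 129 \left(B + k\right) = \left(\frac{136550}{-100482} - \frac{250128}{-14122}\right) - 129 \left(67 + 189\right) = \left(136550 \left(- \frac{1}{100482}\right) - - \frac{125064}{7061}\right) - 129 \cdot 256 = \left(- \frac{68275}{50241} + \frac{125064}{7061}\right) - 33024 = \frac{5801250649}{354751701} - 33024 = - \frac{11709518923175}{354751701}$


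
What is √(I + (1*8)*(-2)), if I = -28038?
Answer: 13*I*√166 ≈ 167.49*I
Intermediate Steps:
√(I + (1*8)*(-2)) = √(-28038 + (1*8)*(-2)) = √(-28038 + 8*(-2)) = √(-28038 - 16) = √(-28054) = 13*I*√166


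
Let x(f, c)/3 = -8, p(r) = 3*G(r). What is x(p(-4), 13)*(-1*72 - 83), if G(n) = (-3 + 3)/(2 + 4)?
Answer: 3720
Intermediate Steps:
G(n) = 0 (G(n) = 0/6 = 0*(1/6) = 0)
p(r) = 0 (p(r) = 3*0 = 0)
x(f, c) = -24 (x(f, c) = 3*(-8) = -24)
x(p(-4), 13)*(-1*72 - 83) = -24*(-1*72 - 83) = -24*(-72 - 83) = -24*(-155) = 3720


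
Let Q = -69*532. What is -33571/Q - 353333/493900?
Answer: 225660571/1133130075 ≈ 0.19915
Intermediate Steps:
Q = -36708
-33571/Q - 353333/493900 = -33571/(-36708) - 353333/493900 = -33571*(-1/36708) - 353333*1/493900 = 33571/36708 - 353333/493900 = 225660571/1133130075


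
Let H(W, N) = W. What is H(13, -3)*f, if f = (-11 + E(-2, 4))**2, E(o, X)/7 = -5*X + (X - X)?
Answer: 296413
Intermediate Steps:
E(o, X) = -35*X (E(o, X) = 7*(-5*X + (X - X)) = 7*(-5*X + 0) = 7*(-5*X) = -35*X)
f = 22801 (f = (-11 - 35*4)**2 = (-11 - 140)**2 = (-151)**2 = 22801)
H(13, -3)*f = 13*22801 = 296413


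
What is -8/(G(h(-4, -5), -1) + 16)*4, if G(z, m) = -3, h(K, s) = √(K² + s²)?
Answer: -32/13 ≈ -2.4615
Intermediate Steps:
-8/(G(h(-4, -5), -1) + 16)*4 = -8/(-3 + 16)*4 = -8/13*4 = -32/13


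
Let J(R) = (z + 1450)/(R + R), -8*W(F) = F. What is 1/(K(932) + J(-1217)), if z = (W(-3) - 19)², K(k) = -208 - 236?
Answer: -155776/69279545 ≈ -0.0022485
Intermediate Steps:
K(k) = -444
W(F) = -F/8
z = 22201/64 (z = (-⅛*(-3) - 19)² = (3/8 - 19)² = (-149/8)² = 22201/64 ≈ 346.89)
J(R) = 115001/(128*R) (J(R) = (22201/64 + 1450)/(R + R) = 115001/(64*((2*R))) = 115001*(1/(2*R))/64 = 115001/(128*R))
1/(K(932) + J(-1217)) = 1/(-444 + (115001/128)/(-1217)) = 1/(-444 + (115001/128)*(-1/1217)) = 1/(-444 - 115001/155776) = 1/(-69279545/155776) = -155776/69279545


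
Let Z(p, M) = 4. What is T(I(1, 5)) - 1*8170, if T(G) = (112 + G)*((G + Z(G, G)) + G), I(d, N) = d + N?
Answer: -6282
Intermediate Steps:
I(d, N) = N + d
T(G) = (4 + 2*G)*(112 + G) (T(G) = (112 + G)*((G + 4) + G) = (112 + G)*((4 + G) + G) = (112 + G)*(4 + 2*G) = (4 + 2*G)*(112 + G))
T(I(1, 5)) - 1*8170 = (448 + 2*(5 + 1)**2 + 228*(5 + 1)) - 1*8170 = (448 + 2*6**2 + 228*6) - 8170 = (448 + 2*36 + 1368) - 8170 = (448 + 72 + 1368) - 8170 = 1888 - 8170 = -6282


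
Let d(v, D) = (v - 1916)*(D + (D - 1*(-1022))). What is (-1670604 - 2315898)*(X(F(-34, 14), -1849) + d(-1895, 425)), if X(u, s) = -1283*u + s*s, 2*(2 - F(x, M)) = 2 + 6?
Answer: 14801184288150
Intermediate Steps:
F(x, M) = -2 (F(x, M) = 2 - (2 + 6)/2 = 2 - 1/2*8 = 2 - 4 = -2)
X(u, s) = s**2 - 1283*u (X(u, s) = -1283*u + s**2 = s**2 - 1283*u)
d(v, D) = (-1916 + v)*(1022 + 2*D) (d(v, D) = (-1916 + v)*(D + (D + 1022)) = (-1916 + v)*(D + (1022 + D)) = (-1916 + v)*(1022 + 2*D))
(-1670604 - 2315898)*(X(F(-34, 14), -1849) + d(-1895, 425)) = (-1670604 - 2315898)*(((-1849)**2 - 1283*(-2)) + (-1958152 - 3832*425 + 1022*(-1895) + 2*425*(-1895))) = -3986502*((3418801 + 2566) + (-1958152 - 1628600 - 1936690 - 1610750)) = -3986502*(3421367 - 7134192) = -3986502*(-3712825) = 14801184288150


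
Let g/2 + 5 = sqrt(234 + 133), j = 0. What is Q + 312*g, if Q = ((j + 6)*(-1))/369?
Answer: -383762/123 + 624*sqrt(367) ≈ 8834.1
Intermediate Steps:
Q = -2/123 (Q = ((0 + 6)*(-1))/369 = (6*(-1))*(1/369) = -6*1/369 = -2/123 ≈ -0.016260)
g = -10 + 2*sqrt(367) (g = -10 + 2*sqrt(234 + 133) = -10 + 2*sqrt(367) ≈ 28.314)
Q + 312*g = -2/123 + 312*(-10 + 2*sqrt(367)) = -2/123 + (-3120 + 624*sqrt(367)) = -383762/123 + 624*sqrt(367)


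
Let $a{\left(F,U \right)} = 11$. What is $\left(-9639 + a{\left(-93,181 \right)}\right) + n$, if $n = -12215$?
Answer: $-21843$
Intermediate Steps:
$\left(-9639 + a{\left(-93,181 \right)}\right) + n = \left(-9639 + 11\right) - 12215 = -9628 - 12215 = -21843$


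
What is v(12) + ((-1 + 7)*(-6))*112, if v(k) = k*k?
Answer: -3888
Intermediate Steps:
v(k) = k**2
v(12) + ((-1 + 7)*(-6))*112 = 12**2 + ((-1 + 7)*(-6))*112 = 144 + (6*(-6))*112 = 144 - 36*112 = 144 - 4032 = -3888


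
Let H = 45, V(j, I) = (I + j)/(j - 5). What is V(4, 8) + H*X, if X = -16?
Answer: -732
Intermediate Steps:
V(j, I) = (I + j)/(-5 + j)
V(4, 8) + H*X = (8 + 4)/(-5 + 4) + 45*(-16) = 12/(-1) - 720 = -1*12 - 720 = -12 - 720 = -732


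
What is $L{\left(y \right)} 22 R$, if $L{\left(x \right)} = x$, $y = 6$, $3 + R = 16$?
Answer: $1716$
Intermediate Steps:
$R = 13$ ($R = -3 + 16 = 13$)
$L{\left(y \right)} 22 R = 6 \cdot 22 \cdot 13 = 132 \cdot 13 = 1716$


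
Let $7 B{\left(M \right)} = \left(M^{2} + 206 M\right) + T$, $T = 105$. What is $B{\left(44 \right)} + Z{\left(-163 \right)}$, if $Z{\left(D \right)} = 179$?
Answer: $\frac{12358}{7} \approx 1765.4$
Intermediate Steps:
$B{\left(M \right)} = 15 + \frac{M^{2}}{7} + \frac{206 M}{7}$ ($B{\left(M \right)} = \frac{\left(M^{2} + 206 M\right) + 105}{7} = \frac{105 + M^{2} + 206 M}{7} = 15 + \frac{M^{2}}{7} + \frac{206 M}{7}$)
$B{\left(44 \right)} + Z{\left(-163 \right)} = \left(15 + \frac{44^{2}}{7} + \frac{206}{7} \cdot 44\right) + 179 = \left(15 + \frac{1}{7} \cdot 1936 + \frac{9064}{7}\right) + 179 = \left(15 + \frac{1936}{7} + \frac{9064}{7}\right) + 179 = \frac{11105}{7} + 179 = \frac{12358}{7}$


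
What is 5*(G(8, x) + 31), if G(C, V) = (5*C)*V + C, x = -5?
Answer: -805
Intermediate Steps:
G(C, V) = C + 5*C*V (G(C, V) = 5*C*V + C = C + 5*C*V)
5*(G(8, x) + 31) = 5*(8*(1 + 5*(-5)) + 31) = 5*(8*(1 - 25) + 31) = 5*(8*(-24) + 31) = 5*(-192 + 31) = 5*(-161) = -805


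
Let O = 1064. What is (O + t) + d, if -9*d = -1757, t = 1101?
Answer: 21242/9 ≈ 2360.2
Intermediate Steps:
d = 1757/9 (d = -⅑*(-1757) = 1757/9 ≈ 195.22)
(O + t) + d = (1064 + 1101) + 1757/9 = 2165 + 1757/9 = 21242/9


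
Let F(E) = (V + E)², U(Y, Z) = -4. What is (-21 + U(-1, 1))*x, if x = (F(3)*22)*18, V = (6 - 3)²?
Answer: -1425600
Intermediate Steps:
V = 9 (V = 3² = 9)
F(E) = (9 + E)²
x = 57024 (x = ((9 + 3)²*22)*18 = (12²*22)*18 = (144*22)*18 = 3168*18 = 57024)
(-21 + U(-1, 1))*x = (-21 - 4)*57024 = -25*57024 = -1425600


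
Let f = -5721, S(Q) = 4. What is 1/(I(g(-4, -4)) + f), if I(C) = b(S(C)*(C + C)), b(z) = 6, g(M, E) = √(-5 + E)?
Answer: -1/5715 ≈ -0.00017498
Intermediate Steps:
I(C) = 6
1/(I(g(-4, -4)) + f) = 1/(6 - 5721) = 1/(-5715) = -1/5715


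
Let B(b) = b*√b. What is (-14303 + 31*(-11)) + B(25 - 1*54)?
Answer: -14644 - 29*I*√29 ≈ -14644.0 - 156.17*I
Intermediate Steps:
B(b) = b^(3/2)
(-14303 + 31*(-11)) + B(25 - 1*54) = (-14303 + 31*(-11)) + (25 - 1*54)^(3/2) = (-14303 - 341) + (25 - 54)^(3/2) = -14644 + (-29)^(3/2) = -14644 - 29*I*√29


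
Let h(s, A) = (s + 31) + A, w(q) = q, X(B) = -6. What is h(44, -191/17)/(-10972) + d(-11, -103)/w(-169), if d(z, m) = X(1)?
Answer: 17999/606203 ≈ 0.029691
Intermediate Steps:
d(z, m) = -6
h(s, A) = 31 + A + s (h(s, A) = (31 + s) + A = 31 + A + s)
h(44, -191/17)/(-10972) + d(-11, -103)/w(-169) = (31 - 191/17 + 44)/(-10972) - 6/(-169) = (31 - 191*1/17 + 44)*(-1/10972) - 6*(-1/169) = (31 - 191/17 + 44)*(-1/10972) + 6/169 = (1084/17)*(-1/10972) + 6/169 = -271/46631 + 6/169 = 17999/606203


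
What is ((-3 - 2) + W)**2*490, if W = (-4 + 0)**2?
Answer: 59290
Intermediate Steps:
W = 16 (W = (-4)**2 = 16)
((-3 - 2) + W)**2*490 = ((-3 - 2) + 16)**2*490 = (-5 + 16)**2*490 = 11**2*490 = 121*490 = 59290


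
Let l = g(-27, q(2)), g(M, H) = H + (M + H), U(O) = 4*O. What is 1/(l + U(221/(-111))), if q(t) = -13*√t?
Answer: 430791/1595831 - 320346*√2/1595831 ≈ -0.013940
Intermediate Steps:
g(M, H) = M + 2*H (g(M, H) = H + (H + M) = M + 2*H)
l = -27 - 26*√2 (l = -27 + 2*(-13*√2) = -27 - 26*√2 ≈ -63.770)
1/(l + U(221/(-111))) = 1/((-27 - 26*√2) + 4*(221/(-111))) = 1/((-27 - 26*√2) + 4*(221*(-1/111))) = 1/((-27 - 26*√2) + 4*(-221/111)) = 1/((-27 - 26*√2) - 884/111) = 1/(-3881/111 - 26*√2)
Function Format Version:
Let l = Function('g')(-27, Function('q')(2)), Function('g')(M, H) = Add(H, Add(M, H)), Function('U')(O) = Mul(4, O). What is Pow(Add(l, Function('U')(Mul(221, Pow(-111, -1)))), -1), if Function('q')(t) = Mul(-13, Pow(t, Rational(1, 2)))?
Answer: Add(Rational(430791, 1595831), Mul(Rational(-320346, 1595831), Pow(2, Rational(1, 2)))) ≈ -0.013940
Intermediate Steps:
Function('g')(M, H) = Add(M, Mul(2, H)) (Function('g')(M, H) = Add(H, Add(H, M)) = Add(M, Mul(2, H)))
l = Add(-27, Mul(-26, Pow(2, Rational(1, 2)))) (l = Add(-27, Mul(2, Mul(-13, Pow(2, Rational(1, 2))))) = Add(-27, Mul(-26, Pow(2, Rational(1, 2)))) ≈ -63.770)
Pow(Add(l, Function('U')(Mul(221, Pow(-111, -1)))), -1) = Pow(Add(Add(-27, Mul(-26, Pow(2, Rational(1, 2)))), Mul(4, Mul(221, Pow(-111, -1)))), -1) = Pow(Add(Add(-27, Mul(-26, Pow(2, Rational(1, 2)))), Mul(4, Mul(221, Rational(-1, 111)))), -1) = Pow(Add(Add(-27, Mul(-26, Pow(2, Rational(1, 2)))), Mul(4, Rational(-221, 111))), -1) = Pow(Add(Add(-27, Mul(-26, Pow(2, Rational(1, 2)))), Rational(-884, 111)), -1) = Pow(Add(Rational(-3881, 111), Mul(-26, Pow(2, Rational(1, 2)))), -1)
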